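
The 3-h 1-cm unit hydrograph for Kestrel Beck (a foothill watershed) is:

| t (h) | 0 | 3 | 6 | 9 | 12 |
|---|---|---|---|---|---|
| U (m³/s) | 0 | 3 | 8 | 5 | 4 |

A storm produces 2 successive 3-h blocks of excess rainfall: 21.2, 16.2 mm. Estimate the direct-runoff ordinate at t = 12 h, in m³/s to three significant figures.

By discrete convolution, Q_j = Σ (P_i / 10 mm) · U_{j−i}.
At t = 12 h (j=4): Q = (21.2/10)·4 + (16.2/10)·5 = 16.6 m³/s.

Q ≈ 16.6 m³/s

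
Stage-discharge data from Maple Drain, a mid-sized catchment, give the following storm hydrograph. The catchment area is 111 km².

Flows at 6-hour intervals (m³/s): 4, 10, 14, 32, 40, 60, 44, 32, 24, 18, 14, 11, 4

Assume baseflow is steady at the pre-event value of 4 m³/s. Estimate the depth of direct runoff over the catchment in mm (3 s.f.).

d ≈ 49.6 mm

Direct runoff: 0.0, 6.0, 10.0, 28.0, 36.0, 56.0, 40.0, 28.0, 20.0, 14.0, 10.0, 7.0, 0.0 m³/s; ΣQ_DR = 255.0 m³/s.
V = ΣQ_DR · Δt = 255.0 × 21600 s = 5.508 × 10^6 m³.
Over A = 111 km², depth = V / A = 49.6 mm.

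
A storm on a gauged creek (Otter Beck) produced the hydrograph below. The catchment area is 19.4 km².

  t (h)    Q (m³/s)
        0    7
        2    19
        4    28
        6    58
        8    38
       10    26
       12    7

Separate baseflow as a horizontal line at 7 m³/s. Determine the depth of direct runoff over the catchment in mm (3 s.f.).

Direct runoff: 0.0, 12.0, 21.0, 51.0, 31.0, 19.0, 0.0 m³/s; ΣQ_DR = 134.0 m³/s.
V = ΣQ_DR · Δt = 134.0 × 7200 s = 9.648 × 10^5 m³.
Over A = 19.4 km², depth = V / A = 49.7 mm.

d ≈ 49.7 mm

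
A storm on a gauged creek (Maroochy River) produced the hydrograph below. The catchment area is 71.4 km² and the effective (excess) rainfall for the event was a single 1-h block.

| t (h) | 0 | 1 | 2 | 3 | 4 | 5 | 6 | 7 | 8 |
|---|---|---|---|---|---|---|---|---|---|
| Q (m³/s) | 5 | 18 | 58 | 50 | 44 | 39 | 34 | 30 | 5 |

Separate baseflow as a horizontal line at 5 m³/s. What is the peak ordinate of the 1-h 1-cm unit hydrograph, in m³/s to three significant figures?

Direct runoff: 0.0, 13.0, 53.0, 45.0, 39.0, 34.0, 29.0, 25.0, 0.0 m³/s; ΣQ_DR = 238.0 m³/s, peak = 53.0 m³/s.
Runoff depth d = ΣQ_DR·Δt / A = 238.0 × 3600 / (71.4 km²) = 12.00 mm.
The 1-cm UH is the DRH scaled by (10 mm)/d, so U_p = 53.0 × 10/12.00 = 44.2 m³/s.

U_p ≈ 44.2 m³/s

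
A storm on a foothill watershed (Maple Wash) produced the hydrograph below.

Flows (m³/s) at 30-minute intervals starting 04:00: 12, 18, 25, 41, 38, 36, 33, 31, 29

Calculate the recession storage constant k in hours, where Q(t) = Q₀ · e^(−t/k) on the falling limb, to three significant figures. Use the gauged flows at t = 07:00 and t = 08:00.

On the falling limb, Q drops from 33 to 29 m³/s between t = 07:00 and t = 08:00 (Δt = 1 h).
k = −Δt / ln(Q₂/Q₁) = −1 / ln(29/33) = 7.74 h.

k ≈ 7.74 h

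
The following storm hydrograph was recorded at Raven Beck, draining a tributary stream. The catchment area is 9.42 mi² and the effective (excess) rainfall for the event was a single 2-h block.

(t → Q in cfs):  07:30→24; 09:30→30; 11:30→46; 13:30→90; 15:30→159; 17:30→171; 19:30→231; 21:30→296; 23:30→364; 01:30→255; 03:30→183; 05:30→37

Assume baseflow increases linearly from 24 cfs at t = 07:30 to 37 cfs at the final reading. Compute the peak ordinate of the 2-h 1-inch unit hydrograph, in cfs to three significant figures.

Direct runoff: 0.00, 4.82, 19.64, 62.45, 130.27, 141.09, 199.91, 263.73, 330.55, 220.36, 147.18, 0.00 cfs; ΣQ_DR = 1520 cfs, peak = 330.55 cfs.
Runoff depth d = ΣQ_DR·Δt / A = 1520 × 7200 / (9.42 mi²) = 0.5001 in.
The 1-inch UH is the DRH scaled by (1 in)/d, so U_p = 330.55 × 1/0.5001 = 661 cfs.

U_p ≈ 661 cfs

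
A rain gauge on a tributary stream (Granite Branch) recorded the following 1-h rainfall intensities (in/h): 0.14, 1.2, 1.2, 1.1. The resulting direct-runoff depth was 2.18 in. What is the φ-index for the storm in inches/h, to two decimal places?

Only the 3 blocks with intensity above φ contribute runoff: 1.2, 1.2, 1.1 in/h.
Σ(I−φ)·Δt = d  ⇒  (1.2+1.2+1.1 − 3φ)·1 = 2.18
φ = (3.500 − 2.18/1) / 3 = 0.44 in/h.

φ ≈ 0.44 in/h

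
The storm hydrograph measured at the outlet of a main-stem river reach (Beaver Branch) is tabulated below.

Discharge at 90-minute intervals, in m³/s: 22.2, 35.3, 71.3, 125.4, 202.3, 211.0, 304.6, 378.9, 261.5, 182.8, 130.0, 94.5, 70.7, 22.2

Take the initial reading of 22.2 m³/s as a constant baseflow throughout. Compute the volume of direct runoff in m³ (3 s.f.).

Direct-runoff ordinates (Q − Q_b): 0.0, 13.1, 49.1, 103.2, 180.1, 188.8, 282.4, 356.7, 239.3, 160.6, 107.8, 72.3, 48.5, 0.0 m³/s.
ΣQ_DR = 1802 m³/s.
With Δt = 1.5 h = 5400 s, V = ΣQ_DR · Δt = 1802 × 5400 = 9.73 × 10^6 m³.

V ≈ 9.73 × 10^6 m³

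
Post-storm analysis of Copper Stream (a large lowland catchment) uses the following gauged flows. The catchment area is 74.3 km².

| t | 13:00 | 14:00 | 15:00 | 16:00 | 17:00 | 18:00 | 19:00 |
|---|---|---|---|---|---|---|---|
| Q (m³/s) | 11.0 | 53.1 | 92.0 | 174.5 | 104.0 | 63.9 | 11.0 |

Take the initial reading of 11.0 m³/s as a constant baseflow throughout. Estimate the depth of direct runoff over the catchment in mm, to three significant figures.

d ≈ 21.0 mm

Direct runoff: 0.0, 42.1, 81.0, 163.5, 93.0, 52.9, 0.0 m³/s; ΣQ_DR = 432.5 m³/s.
V = ΣQ_DR · Δt = 432.5 × 3600 s = 1.557 × 10^6 m³.
Over A = 74.3 km², depth = V / A = 21.0 mm.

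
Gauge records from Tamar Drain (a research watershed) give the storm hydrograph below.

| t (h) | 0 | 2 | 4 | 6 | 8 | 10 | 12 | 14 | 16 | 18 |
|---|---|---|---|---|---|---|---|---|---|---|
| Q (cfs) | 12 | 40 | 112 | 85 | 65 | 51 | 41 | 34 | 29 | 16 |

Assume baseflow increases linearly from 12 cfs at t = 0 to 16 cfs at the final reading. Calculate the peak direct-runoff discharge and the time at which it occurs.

Q_p = 99.11 cfs at t = 4 h

Subtracting baseflow gives direct-runoff ordinates: 0.00, 27.56, 99.11, 71.67, 51.22, 36.78, 26.33, 18.89, 13.44, 0.00 cfs.
The maximum is 99.11 cfs, occurring at the reading for t = 4 h.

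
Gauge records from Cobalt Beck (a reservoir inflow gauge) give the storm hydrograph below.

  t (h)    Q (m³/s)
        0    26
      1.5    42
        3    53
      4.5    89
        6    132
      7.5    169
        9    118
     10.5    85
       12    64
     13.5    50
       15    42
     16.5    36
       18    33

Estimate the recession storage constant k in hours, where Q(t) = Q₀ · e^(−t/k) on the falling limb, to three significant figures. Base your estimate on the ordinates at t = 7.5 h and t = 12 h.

k ≈ 4.63 h

On the falling limb, Q drops from 169 to 64 m³/s between t = 7.5 h and t = 12 h (Δt = 4.5 h).
k = −Δt / ln(Q₂/Q₁) = −4.5 / ln(64/169) = 4.63 h.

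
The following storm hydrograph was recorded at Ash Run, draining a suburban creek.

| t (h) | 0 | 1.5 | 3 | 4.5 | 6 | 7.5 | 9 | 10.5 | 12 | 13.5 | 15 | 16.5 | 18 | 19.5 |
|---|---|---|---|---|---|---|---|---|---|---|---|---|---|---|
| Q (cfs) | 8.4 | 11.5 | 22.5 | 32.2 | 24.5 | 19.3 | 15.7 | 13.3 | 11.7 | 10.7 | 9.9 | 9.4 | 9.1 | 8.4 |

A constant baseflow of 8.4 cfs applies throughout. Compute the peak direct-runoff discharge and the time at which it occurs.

Q_p = 23.8 cfs at t = 4.5 h

Subtracting baseflow gives direct-runoff ordinates: 0.0, 3.1, 14.1, 23.8, 16.1, 10.9, 7.3, 4.9, 3.3, 2.3, 1.5, 1.0, 0.7, 0.0 cfs.
The maximum is 23.8 cfs, occurring at the reading for t = 4.5 h.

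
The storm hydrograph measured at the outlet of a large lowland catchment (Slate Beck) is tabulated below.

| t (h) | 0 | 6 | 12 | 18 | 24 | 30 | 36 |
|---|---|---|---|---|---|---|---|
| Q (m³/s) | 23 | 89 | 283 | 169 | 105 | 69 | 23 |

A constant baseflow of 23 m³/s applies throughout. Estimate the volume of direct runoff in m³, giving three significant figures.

V ≈ 1.30 × 10^7 m³

Direct-runoff ordinates (Q − Q_b): 0.0, 66.0, 260.0, 146.0, 82.0, 46.0, 0.0 m³/s.
ΣQ_DR = 600.0 m³/s.
With Δt = 6 h = 21600 s, V = ΣQ_DR · Δt = 600.0 × 21600 = 1.30 × 10^7 m³.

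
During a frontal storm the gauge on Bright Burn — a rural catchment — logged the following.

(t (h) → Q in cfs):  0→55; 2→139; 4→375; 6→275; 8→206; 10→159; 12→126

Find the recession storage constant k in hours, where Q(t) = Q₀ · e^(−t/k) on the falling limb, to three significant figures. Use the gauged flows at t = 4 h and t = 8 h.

On the falling limb, Q drops from 375 to 206 cfs between t = 4 h and t = 8 h (Δt = 4 h).
k = −Δt / ln(Q₂/Q₁) = −4 / ln(206/375) = 6.68 h.

k ≈ 6.68 h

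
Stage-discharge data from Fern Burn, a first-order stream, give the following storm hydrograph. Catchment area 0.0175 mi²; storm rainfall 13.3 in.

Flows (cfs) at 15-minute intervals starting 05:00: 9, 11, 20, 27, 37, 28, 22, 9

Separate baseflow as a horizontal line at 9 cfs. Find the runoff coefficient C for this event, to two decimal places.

ΣQ_DR = 91.00 cfs; V = ΣQ_DR·Δt = 81900 ft³.
Runoff depth d = V / A = 2.014 in.
C = d / P = 2.014 / 13.3 = 0.15.

C ≈ 0.15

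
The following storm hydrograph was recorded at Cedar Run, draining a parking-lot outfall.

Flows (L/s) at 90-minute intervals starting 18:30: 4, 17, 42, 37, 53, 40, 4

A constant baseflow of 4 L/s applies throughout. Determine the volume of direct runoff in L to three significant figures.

V ≈ 9.13 × 10^5 L

Direct-runoff ordinates (Q − Q_b): 0.0, 13.0, 38.0, 33.0, 49.0, 36.0, 0.0 L/s.
ΣQ_DR = 169.0 L/s.
With Δt = 1.5 h = 5400 s, V = ΣQ_DR · Δt = 169.0 × 5400 = 9.13 × 10^5 L.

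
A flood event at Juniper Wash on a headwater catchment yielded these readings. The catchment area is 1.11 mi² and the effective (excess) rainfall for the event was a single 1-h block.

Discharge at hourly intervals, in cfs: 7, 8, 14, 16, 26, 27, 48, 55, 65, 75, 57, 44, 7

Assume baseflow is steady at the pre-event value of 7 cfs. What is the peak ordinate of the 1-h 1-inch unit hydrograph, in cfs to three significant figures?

U_p ≈ 136 cfs

Direct runoff: 0.0, 1.0, 7.0, 9.0, 19.0, 20.0, 41.0, 48.0, 58.0, 68.0, 50.0, 37.0, 0.0 cfs; ΣQ_DR = 358.0 cfs, peak = 68.0 cfs.
Runoff depth d = ΣQ_DR·Δt / A = 358.0 × 3600 / (1.11 mi²) = 0.4998 in.
The 1-inch UH is the DRH scaled by (1 in)/d, so U_p = 68.0 × 1/0.4998 = 136 cfs.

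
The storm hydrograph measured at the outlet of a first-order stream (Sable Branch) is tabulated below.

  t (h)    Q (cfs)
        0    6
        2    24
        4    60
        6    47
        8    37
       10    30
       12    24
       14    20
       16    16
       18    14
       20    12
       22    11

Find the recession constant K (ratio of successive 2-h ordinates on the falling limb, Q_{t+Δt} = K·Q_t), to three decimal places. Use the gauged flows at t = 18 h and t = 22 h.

K ≈ 0.886

Using the recession-limb readings at t = 18 h and t = 22 h: Q falls from 14 to 11 cfs over 2 intervals.
K = (Q₂/Q₁)^(1/2) = (11/14)^(1/2) = 0.886.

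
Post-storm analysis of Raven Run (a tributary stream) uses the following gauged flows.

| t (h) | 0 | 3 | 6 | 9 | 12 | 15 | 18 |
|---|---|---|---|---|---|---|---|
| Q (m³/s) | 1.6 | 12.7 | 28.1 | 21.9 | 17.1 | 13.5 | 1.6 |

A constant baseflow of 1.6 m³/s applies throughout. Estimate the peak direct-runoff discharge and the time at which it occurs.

Q_p = 26.5 m³/s at t = 6 h

Subtracting baseflow gives direct-runoff ordinates: 0.0, 11.1, 26.5, 20.3, 15.5, 11.9, 0.0 m³/s.
The maximum is 26.5 m³/s, occurring at the reading for t = 6 h.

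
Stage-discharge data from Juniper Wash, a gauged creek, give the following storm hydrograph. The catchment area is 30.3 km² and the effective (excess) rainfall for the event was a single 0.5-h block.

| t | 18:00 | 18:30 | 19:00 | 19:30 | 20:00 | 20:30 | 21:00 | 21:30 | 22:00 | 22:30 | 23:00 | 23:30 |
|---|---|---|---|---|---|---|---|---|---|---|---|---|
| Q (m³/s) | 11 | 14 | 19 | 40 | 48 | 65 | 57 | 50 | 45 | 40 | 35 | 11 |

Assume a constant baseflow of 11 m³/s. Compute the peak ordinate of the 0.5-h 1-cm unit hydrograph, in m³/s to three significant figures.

U_p ≈ 30.0 m³/s

Direct runoff: 0.0, 3.0, 8.0, 29.0, 37.0, 54.0, 46.0, 39.0, 34.0, 29.0, 24.0, 0.0 m³/s; ΣQ_DR = 303.0 m³/s, peak = 54.0 m³/s.
Runoff depth d = ΣQ_DR·Δt / A = 303.0 × 1800 / (30.3 km²) = 18.00 mm.
The 1-cm UH is the DRH scaled by (10 mm)/d, so U_p = 54.0 × 10/18.00 = 30.0 m³/s.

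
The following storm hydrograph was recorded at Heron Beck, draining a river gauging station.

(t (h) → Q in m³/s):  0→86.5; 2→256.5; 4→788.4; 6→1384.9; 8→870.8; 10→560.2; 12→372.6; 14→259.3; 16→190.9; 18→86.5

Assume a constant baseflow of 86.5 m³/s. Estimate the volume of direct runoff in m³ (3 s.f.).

Direct-runoff ordinates (Q − Q_b): 0.0, 170.0, 701.9, 1298.4, 784.3, 473.7, 286.1, 172.8, 104.4, 0.0 m³/s.
ΣQ_DR = 3992 m³/s.
With Δt = 2 h = 7200 s, V = ΣQ_DR · Δt = 3992 × 7200 = 2.87 × 10^7 m³.

V ≈ 2.87 × 10^7 m³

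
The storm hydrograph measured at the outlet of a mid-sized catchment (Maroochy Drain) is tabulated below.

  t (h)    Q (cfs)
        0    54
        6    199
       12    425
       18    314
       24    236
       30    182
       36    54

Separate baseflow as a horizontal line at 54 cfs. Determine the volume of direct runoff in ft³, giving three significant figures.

V ≈ 2.35 × 10^7 ft³

Direct-runoff ordinates (Q − Q_b): 0.0, 145.0, 371.0, 260.0, 182.0, 128.0, 0.0 cfs.
ΣQ_DR = 1086 cfs.
With Δt = 6 h = 21600 s, V = ΣQ_DR · Δt = 1086 × 21600 = 2.35 × 10^7 ft³.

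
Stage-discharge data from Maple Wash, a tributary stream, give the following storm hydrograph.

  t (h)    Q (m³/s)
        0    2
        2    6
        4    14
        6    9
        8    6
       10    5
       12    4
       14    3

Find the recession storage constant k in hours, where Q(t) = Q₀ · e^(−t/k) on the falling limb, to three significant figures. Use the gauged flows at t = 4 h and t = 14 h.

On the falling limb, Q drops from 14 to 3 m³/s between t = 4 h and t = 14 h (Δt = 10 h).
k = −Δt / ln(Q₂/Q₁) = −10 / ln(3/14) = 6.49 h.

k ≈ 6.49 h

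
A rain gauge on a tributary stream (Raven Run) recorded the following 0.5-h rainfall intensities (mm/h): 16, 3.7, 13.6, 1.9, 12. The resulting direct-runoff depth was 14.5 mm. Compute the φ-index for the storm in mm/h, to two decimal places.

Only the 3 blocks with intensity above φ contribute runoff: 16, 13.6, 12 mm/h.
Σ(I−φ)·Δt = d  ⇒  (16+13.6+12 − 3φ)·0.5 = 14.5
φ = (41.60 − 14.5/0.5) / 3 = 4.20 mm/h.

φ ≈ 4.20 mm/h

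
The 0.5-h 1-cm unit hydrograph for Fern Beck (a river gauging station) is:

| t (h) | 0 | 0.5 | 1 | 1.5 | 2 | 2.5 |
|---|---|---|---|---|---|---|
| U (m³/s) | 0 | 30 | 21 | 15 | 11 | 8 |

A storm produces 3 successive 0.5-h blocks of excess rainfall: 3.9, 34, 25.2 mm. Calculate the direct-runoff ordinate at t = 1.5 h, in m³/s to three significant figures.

Q ≈ 153 m³/s

By discrete convolution, Q_j = Σ (P_i / 10 mm) · U_{j−i}.
At t = 1.5 h (j=3): Q = (3.9/10)·15 + (34/10)·21 + (25.2/10)·30 = 153 m³/s.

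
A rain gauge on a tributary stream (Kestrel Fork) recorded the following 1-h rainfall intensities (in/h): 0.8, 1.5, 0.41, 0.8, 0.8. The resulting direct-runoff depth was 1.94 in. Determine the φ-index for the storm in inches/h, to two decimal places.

φ ≈ 0.49 in/h

Only the 4 blocks with intensity above φ contribute runoff: 0.8, 1.5, 0.8, 0.8 in/h.
Σ(I−φ)·Δt = d  ⇒  (0.8+1.5+0.8+0.8 − 4φ)·1 = 1.94
φ = (3.900 − 1.94/1) / 4 = 0.49 in/h.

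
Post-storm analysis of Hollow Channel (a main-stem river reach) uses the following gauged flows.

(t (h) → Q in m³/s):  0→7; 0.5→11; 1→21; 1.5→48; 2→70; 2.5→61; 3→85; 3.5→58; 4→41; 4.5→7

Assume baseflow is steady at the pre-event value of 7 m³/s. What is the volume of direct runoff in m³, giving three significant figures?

Direct-runoff ordinates (Q − Q_b): 0.0, 4.0, 14.0, 41.0, 63.0, 54.0, 78.0, 51.0, 34.0, 0.0 m³/s.
ΣQ_DR = 339.0 m³/s.
With Δt = 0.5 h = 1800 s, V = ΣQ_DR · Δt = 339.0 × 1800 = 6.10 × 10^5 m³.

V ≈ 6.10 × 10^5 m³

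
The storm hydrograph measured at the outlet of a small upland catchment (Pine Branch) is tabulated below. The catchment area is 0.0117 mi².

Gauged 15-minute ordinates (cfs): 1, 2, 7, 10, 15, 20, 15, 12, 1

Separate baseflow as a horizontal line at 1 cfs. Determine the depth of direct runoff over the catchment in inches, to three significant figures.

Direct runoff: 0.0, 1.0, 6.0, 9.0, 14.0, 19.0, 14.0, 11.0, 0.0 cfs; ΣQ_DR = 74.00 cfs.
V = ΣQ_DR · Δt = 74.00 × 900 s = 66600 ft³.
Over A = 0.0117 mi², depth = V / A = 2.45 in.

d ≈ 2.45 in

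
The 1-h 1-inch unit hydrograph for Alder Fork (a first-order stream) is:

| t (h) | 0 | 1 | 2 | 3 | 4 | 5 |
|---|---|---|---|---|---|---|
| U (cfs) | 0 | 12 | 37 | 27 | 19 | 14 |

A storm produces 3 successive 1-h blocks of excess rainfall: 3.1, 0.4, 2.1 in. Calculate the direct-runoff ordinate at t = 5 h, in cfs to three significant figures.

Q ≈ 108 cfs

By discrete convolution, Q_j = Σ (P_i / 1 in) · U_{j−i}.
At t = 5 h (j=5): Q = (3.1/1)·14 + (0.4/1)·19 + (2.1/1)·27 = 108 cfs.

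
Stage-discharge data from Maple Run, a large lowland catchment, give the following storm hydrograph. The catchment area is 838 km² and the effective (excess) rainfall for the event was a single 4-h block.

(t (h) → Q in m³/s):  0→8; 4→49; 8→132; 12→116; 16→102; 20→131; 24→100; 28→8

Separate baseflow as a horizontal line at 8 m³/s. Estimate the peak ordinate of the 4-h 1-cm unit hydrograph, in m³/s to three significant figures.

Direct runoff: 0.0, 41.0, 124.0, 108.0, 94.0, 123.0, 92.0, 0.0 m³/s; ΣQ_DR = 582.0 m³/s, peak = 124.0 m³/s.
Runoff depth d = ΣQ_DR·Δt / A = 582.0 × 14400 / (838 km²) = 10.00 mm.
The 1-cm UH is the DRH scaled by (10 mm)/d, so U_p = 124.0 × 10/10.00 = 124 m³/s.

U_p ≈ 124 m³/s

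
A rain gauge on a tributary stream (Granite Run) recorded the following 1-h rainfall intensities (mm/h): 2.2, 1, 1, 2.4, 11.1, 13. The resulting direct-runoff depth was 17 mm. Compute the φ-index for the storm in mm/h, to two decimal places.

φ ≈ 3.55 mm/h

Only the 2 blocks with intensity above φ contribute runoff: 11.1, 13 mm/h.
Σ(I−φ)·Δt = d  ⇒  (11.1+13 − 2φ)·1 = 17
φ = (24.10 − 17/1) / 2 = 3.55 mm/h.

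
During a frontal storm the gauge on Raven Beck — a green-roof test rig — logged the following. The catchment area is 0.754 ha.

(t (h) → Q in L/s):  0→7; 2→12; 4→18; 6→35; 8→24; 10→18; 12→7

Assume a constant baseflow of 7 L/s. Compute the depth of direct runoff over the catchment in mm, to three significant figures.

Direct runoff: 0.0, 5.0, 11.0, 28.0, 17.0, 11.0, 0.0 L/s; ΣQ_DR = 72.00 L/s.
V = ΣQ_DR · Δt = 72.00 × 7200 s = 5.184 × 10^5 L.
Over A = 0.754 ha, depth = V / A = 68.8 mm.

d ≈ 68.8 mm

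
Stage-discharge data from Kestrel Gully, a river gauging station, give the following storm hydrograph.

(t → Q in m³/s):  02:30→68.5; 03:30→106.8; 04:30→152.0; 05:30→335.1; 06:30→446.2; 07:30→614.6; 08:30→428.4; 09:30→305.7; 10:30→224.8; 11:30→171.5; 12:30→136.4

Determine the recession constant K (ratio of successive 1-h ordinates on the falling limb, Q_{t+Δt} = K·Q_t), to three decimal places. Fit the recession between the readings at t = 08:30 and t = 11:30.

Using the recession-limb readings at t = 08:30 and t = 11:30: Q falls from 428.4 to 171.5 m³/s over 3 intervals.
K = (Q₂/Q₁)^(1/3) = (171.5/428.4)^(1/3) = 0.737.

K ≈ 0.737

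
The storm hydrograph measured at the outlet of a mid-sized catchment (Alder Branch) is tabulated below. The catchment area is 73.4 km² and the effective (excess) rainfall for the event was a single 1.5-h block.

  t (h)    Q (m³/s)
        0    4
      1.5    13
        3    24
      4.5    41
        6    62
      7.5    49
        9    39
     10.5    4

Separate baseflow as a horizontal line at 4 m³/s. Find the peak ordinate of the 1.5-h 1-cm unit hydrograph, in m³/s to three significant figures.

Direct runoff: 0.0, 9.0, 20.0, 37.0, 58.0, 45.0, 35.0, 0.0 m³/s; ΣQ_DR = 204.0 m³/s, peak = 58.0 m³/s.
Runoff depth d = ΣQ_DR·Δt / A = 204.0 × 5400 / (73.4 km²) = 15.01 mm.
The 1-cm UH is the DRH scaled by (10 mm)/d, so U_p = 58.0 × 10/15.01 = 38.6 m³/s.

U_p ≈ 38.6 m³/s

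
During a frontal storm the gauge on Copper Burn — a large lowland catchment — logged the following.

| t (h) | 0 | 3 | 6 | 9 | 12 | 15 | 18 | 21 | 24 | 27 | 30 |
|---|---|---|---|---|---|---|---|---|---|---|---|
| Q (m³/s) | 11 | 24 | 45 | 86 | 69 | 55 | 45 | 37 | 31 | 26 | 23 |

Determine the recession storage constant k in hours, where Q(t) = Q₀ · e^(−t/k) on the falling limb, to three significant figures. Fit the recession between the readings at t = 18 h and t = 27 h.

k ≈ 16.4 h

On the falling limb, Q drops from 45 to 26 m³/s between t = 18 h and t = 27 h (Δt = 9 h).
k = −Δt / ln(Q₂/Q₁) = −9 / ln(26/45) = 16.4 h.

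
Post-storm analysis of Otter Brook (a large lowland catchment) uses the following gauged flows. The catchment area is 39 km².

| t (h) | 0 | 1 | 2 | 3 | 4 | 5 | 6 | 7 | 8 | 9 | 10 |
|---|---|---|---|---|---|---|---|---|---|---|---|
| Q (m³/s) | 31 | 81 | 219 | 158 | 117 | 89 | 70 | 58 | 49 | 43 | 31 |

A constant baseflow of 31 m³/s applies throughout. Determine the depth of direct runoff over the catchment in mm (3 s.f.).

Direct runoff: 0.0, 50.0, 188.0, 127.0, 86.0, 58.0, 39.0, 27.0, 18.0, 12.0, 0.0 m³/s; ΣQ_DR = 605.0 m³/s.
V = ΣQ_DR · Δt = 605.0 × 3600 s = 2.178 × 10^6 m³.
Over A = 39 km², depth = V / A = 55.8 mm.

d ≈ 55.8 mm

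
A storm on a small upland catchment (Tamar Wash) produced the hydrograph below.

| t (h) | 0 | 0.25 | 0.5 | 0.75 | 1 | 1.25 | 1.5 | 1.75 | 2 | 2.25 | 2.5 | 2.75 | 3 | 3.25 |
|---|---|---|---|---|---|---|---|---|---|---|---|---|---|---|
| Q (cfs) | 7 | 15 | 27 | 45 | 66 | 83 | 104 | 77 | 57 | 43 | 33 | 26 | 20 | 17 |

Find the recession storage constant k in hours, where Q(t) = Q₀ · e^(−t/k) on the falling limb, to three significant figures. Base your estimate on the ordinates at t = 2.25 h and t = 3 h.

On the falling limb, Q drops from 43 to 20 cfs between t = 2.25 h and t = 3 h (Δt = 0.75 h).
k = −Δt / ln(Q₂/Q₁) = −0.75 / ln(20/43) = 0.980 h.

k ≈ 0.980 h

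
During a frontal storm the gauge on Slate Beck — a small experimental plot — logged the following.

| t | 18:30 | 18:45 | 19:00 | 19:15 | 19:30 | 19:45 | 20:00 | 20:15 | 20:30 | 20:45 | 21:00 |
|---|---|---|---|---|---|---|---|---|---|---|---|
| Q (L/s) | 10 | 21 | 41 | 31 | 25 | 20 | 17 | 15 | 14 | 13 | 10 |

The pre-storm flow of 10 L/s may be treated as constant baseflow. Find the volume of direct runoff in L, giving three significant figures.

Direct-runoff ordinates (Q − Q_b): 0.0, 11.0, 31.0, 21.0, 15.0, 10.0, 7.0, 5.0, 4.0, 3.0, 0.0 L/s.
ΣQ_DR = 107.0 L/s.
With Δt = 0.25 h = 900 s, V = ΣQ_DR · Δt = 107.0 × 900 = 96300 L.

V ≈ 96300 L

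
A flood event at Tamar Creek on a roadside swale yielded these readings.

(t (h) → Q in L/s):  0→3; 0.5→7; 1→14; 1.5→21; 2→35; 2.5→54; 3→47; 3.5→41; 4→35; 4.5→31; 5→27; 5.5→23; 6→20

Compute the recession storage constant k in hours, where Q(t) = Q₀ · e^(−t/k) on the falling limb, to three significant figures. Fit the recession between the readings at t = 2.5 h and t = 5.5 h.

On the falling limb, Q drops from 54 to 23 L/s between t = 2.5 h and t = 5.5 h (Δt = 3 h).
k = −Δt / ln(Q₂/Q₁) = −3 / ln(23/54) = 3.51 h.

k ≈ 3.51 h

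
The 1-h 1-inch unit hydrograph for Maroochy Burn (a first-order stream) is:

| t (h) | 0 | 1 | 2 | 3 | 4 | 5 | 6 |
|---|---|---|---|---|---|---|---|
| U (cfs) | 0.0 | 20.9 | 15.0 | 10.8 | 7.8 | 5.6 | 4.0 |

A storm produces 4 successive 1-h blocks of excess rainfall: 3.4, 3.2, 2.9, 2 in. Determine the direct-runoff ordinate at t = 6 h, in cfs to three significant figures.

Q ≈ 75.7 cfs

By discrete convolution, Q_j = Σ (P_i / 1 in) · U_{j−i}.
At t = 6 h (j=6): Q = (3.4/1)·4.0 + (3.2/1)·5.6 + (2.9/1)·7.8 + (2/1)·10.8 = 75.7 cfs.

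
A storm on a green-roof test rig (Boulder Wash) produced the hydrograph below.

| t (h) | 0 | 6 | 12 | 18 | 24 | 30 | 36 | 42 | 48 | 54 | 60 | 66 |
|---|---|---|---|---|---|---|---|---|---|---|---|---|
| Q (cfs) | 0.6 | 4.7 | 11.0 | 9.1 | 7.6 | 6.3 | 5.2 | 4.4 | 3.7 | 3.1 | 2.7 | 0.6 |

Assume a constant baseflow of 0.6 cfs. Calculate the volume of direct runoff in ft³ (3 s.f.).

Direct-runoff ordinates (Q − Q_b): 0.0, 4.1, 10.4, 8.5, 7.0, 5.7, 4.6, 3.8, 3.1, 2.5, 2.1, 0.0 cfs.
ΣQ_DR = 51.80 cfs.
With Δt = 6 h = 21600 s, V = ΣQ_DR · Δt = 51.80 × 21600 = 1.12 × 10^6 ft³.

V ≈ 1.12 × 10^6 ft³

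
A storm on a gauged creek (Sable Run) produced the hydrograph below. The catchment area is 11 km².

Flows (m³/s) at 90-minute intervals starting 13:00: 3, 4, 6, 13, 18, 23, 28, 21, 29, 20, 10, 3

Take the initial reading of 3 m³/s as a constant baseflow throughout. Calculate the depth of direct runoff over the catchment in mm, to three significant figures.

d ≈ 69.7 mm

Direct runoff: 0.0, 1.0, 3.0, 10.0, 15.0, 20.0, 25.0, 18.0, 26.0, 17.0, 7.0, 0.0 m³/s; ΣQ_DR = 142.0 m³/s.
V = ΣQ_DR · Δt = 142.0 × 5400 s = 7.668 × 10^5 m³.
Over A = 11 km², depth = V / A = 69.7 mm.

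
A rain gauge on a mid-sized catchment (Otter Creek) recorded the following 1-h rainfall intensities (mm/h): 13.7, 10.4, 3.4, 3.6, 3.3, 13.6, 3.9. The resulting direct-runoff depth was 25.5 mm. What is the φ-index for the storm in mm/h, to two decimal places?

φ ≈ 4.07 mm/h

Only the 3 blocks with intensity above φ contribute runoff: 13.7, 10.4, 13.6 mm/h.
Σ(I−φ)·Δt = d  ⇒  (13.7+10.4+13.6 − 3φ)·1 = 25.5
φ = (37.70 − 25.5/1) / 3 = 4.07 mm/h.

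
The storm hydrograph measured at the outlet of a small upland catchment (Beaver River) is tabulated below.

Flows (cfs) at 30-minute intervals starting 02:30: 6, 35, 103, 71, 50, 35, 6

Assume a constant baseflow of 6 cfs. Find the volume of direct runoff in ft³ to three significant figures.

Direct-runoff ordinates (Q − Q_b): 0.0, 29.0, 97.0, 65.0, 44.0, 29.0, 0.0 cfs.
ΣQ_DR = 264.0 cfs.
With Δt = 0.5 h = 1800 s, V = ΣQ_DR · Δt = 264.0 × 1800 = 4.75 × 10^5 ft³.

V ≈ 4.75 × 10^5 ft³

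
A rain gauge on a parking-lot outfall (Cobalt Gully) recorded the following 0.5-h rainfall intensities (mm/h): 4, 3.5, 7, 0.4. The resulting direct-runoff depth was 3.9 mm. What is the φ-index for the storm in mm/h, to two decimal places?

φ ≈ 2.23 mm/h

Only the 3 blocks with intensity above φ contribute runoff: 4, 3.5, 7 mm/h.
Σ(I−φ)·Δt = d  ⇒  (4+3.5+7 − 3φ)·0.5 = 3.9
φ = (14.50 − 3.9/0.5) / 3 = 2.23 mm/h.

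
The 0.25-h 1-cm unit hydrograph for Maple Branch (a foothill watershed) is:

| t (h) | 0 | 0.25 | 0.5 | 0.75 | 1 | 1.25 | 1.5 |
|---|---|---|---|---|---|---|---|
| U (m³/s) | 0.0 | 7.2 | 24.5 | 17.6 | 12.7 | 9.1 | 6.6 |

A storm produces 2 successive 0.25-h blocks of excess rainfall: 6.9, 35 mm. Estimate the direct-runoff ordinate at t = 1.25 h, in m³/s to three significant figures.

Q ≈ 50.7 m³/s

By discrete convolution, Q_j = Σ (P_i / 10 mm) · U_{j−i}.
At t = 1.25 h (j=5): Q = (6.9/10)·9.1 + (35/10)·12.7 = 50.7 m³/s.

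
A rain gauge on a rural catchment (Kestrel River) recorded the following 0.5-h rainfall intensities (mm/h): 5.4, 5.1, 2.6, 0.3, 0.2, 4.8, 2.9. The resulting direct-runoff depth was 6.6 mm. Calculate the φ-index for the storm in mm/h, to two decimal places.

φ ≈ 1.52 mm/h

Only the 5 blocks with intensity above φ contribute runoff: 5.4, 5.1, 2.6, 4.8, 2.9 mm/h.
Σ(I−φ)·Δt = d  ⇒  (5.4+5.1+2.6+4.8+2.9 − 5φ)·0.5 = 6.6
φ = (20.80 − 6.6/0.5) / 5 = 1.52 mm/h.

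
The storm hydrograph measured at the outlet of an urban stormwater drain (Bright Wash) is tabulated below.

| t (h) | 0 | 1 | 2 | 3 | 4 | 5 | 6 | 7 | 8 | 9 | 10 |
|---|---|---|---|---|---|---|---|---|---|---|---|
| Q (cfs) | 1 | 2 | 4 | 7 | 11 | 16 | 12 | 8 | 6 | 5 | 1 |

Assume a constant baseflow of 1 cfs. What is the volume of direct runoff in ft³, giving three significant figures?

Direct-runoff ordinates (Q − Q_b): 0.0, 1.0, 3.0, 6.0, 10.0, 15.0, 11.0, 7.0, 5.0, 4.0, 0.0 cfs.
ΣQ_DR = 62.00 cfs.
With Δt = 1 h = 3600 s, V = ΣQ_DR · Δt = 62.00 × 3600 = 2.23 × 10^5 ft³.

V ≈ 2.23 × 10^5 ft³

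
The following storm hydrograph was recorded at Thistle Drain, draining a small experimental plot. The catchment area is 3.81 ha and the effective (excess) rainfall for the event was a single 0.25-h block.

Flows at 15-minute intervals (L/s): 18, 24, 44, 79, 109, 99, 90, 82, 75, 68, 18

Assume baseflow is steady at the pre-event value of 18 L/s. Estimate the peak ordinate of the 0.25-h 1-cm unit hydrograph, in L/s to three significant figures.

Direct runoff: 0.0, 6.0, 26.0, 61.0, 91.0, 81.0, 72.0, 64.0, 57.0, 50.0, 0.0 L/s; ΣQ_DR = 508.0 L/s, peak = 91.0 L/s.
Runoff depth d = ΣQ_DR·Δt / A = 508.0 × 900 / (3.81 ha) = 12.00 mm.
The 1-cm UH is the DRH scaled by (10 mm)/d, so U_p = 91.0 × 10/12.00 = 75.8 L/s.

U_p ≈ 75.8 L/s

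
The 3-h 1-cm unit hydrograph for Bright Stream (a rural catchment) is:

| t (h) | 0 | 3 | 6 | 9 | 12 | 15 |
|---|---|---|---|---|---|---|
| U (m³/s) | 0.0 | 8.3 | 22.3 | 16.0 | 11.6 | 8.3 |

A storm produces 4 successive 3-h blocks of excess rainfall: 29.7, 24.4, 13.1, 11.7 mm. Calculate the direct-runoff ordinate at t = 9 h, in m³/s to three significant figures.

By discrete convolution, Q_j = Σ (P_i / 10 mm) · U_{j−i}.
At t = 9 h (j=3): Q = (29.7/10)·16.0 + (24.4/10)·22.3 + (13.1/10)·8.3 + (11.7/10)·0.0 = 113 m³/s.

Q ≈ 113 m³/s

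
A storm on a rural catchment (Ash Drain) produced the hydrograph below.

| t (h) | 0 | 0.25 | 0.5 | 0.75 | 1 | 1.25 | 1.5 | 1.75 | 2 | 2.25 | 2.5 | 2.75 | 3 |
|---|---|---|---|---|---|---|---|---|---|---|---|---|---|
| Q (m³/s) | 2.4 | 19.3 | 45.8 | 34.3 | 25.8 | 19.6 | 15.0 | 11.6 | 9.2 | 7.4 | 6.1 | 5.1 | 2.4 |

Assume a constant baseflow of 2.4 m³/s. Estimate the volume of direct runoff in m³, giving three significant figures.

V ≈ 1.56 × 10^5 m³

Direct-runoff ordinates (Q − Q_b): 0.0, 16.9, 43.4, 31.9, 23.4, 17.2, 12.6, 9.2, 6.8, 5.0, 3.7, 2.7, 0.0 m³/s.
ΣQ_DR = 172.8 m³/s.
With Δt = 0.25 h = 900 s, V = ΣQ_DR · Δt = 172.8 × 900 = 1.56 × 10^5 m³.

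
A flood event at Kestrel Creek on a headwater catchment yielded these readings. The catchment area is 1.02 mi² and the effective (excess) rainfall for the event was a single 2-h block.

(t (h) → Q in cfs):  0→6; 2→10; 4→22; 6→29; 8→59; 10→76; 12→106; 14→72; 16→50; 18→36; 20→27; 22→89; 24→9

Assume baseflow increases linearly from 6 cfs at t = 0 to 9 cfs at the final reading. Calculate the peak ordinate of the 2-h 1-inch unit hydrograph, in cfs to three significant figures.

U_p ≈ 65.7 cfs

Direct runoff: 0.00, 3.75, 15.50, 22.25, 52.00, 68.75, 98.50, 64.25, 42.00, 27.75, 18.50, 80.25, 0.00 cfs; ΣQ_DR = 493.5 cfs, peak = 98.50 cfs.
Runoff depth d = ΣQ_DR·Δt / A = 493.5 × 7200 / (1.02 mi²) = 1.499 in.
The 1-inch UH is the DRH scaled by (1 in)/d, so U_p = 98.50 × 1/1.499 = 65.7 cfs.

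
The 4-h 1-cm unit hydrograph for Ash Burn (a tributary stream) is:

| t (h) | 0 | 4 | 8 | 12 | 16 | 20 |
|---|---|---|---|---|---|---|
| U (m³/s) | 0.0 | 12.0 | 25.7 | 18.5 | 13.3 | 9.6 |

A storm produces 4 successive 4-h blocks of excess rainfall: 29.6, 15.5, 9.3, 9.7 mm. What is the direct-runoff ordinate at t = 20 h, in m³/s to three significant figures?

Q ≈ 91.2 m³/s

By discrete convolution, Q_j = Σ (P_i / 10 mm) · U_{j−i}.
At t = 20 h (j=5): Q = (29.6/10)·9.6 + (15.5/10)·13.3 + (9.3/10)·18.5 + (9.7/10)·25.7 = 91.2 m³/s.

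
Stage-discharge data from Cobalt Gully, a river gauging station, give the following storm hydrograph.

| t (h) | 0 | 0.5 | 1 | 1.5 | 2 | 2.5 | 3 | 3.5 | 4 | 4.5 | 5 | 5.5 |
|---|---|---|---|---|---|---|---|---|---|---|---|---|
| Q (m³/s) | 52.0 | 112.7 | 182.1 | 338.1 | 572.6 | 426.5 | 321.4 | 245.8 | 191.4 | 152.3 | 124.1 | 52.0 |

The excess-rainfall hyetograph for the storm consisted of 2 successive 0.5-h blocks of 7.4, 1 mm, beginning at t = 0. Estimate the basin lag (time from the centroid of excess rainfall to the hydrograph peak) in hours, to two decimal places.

Centroid of excess rainfall: t_c = Σ P_i·t̄_i / ΣP_i = 0.3095 h (block centres at 0.25, 0.75 h).
Hydrograph peak occurs at t = 2 h, so basin lag t_L = 2 − 0.3095 = 1.69 h.

t_L ≈ 1.69 h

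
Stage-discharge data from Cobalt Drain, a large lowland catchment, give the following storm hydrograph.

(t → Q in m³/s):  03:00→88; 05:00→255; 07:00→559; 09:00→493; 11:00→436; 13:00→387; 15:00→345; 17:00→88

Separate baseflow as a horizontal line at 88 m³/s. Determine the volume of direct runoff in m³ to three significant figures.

V ≈ 1.40 × 10^7 m³

Direct-runoff ordinates (Q − Q_b): 0.0, 167.0, 471.0, 405.0, 348.0, 299.0, 257.0, 0.0 m³/s.
ΣQ_DR = 1947 m³/s.
With Δt = 2 h = 7200 s, V = ΣQ_DR · Δt = 1947 × 7200 = 1.40 × 10^7 m³.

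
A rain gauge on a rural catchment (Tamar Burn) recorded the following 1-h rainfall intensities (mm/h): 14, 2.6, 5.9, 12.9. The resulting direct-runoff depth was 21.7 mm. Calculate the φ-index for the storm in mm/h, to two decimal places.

φ ≈ 3.70 mm/h

Only the 3 blocks with intensity above φ contribute runoff: 14, 5.9, 12.9 mm/h.
Σ(I−φ)·Δt = d  ⇒  (14+5.9+12.9 − 3φ)·1 = 21.7
φ = (32.80 − 21.7/1) / 3 = 3.70 mm/h.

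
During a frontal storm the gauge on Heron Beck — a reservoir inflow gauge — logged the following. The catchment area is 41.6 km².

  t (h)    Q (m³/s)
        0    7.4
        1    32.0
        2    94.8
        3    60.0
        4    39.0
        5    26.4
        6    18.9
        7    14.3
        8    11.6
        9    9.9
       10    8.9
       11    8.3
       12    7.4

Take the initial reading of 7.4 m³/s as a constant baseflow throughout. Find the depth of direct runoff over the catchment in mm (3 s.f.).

Direct runoff: 0.0, 24.6, 87.4, 52.6, 31.6, 19.0, 11.5, 6.9, 4.2, 2.5, 1.5, 0.9, 0.0 m³/s; ΣQ_DR = 242.7 m³/s.
V = ΣQ_DR · Δt = 242.7 × 3600 s = 8.737 × 10^5 m³.
Over A = 41.6 km², depth = V / A = 21.0 mm.

d ≈ 21.0 mm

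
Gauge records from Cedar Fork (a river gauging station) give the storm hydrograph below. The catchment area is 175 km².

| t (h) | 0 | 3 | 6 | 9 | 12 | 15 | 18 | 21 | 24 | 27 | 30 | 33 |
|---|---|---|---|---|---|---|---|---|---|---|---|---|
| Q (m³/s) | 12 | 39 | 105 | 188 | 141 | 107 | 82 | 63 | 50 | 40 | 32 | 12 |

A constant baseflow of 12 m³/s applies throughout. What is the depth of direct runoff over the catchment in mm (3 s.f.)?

Direct runoff: 0.0, 27.0, 93.0, 176.0, 129.0, 95.0, 70.0, 51.0, 38.0, 28.0, 20.0, 0.0 m³/s; ΣQ_DR = 727.0 m³/s.
V = ΣQ_DR · Δt = 727.0 × 10800 s = 7.852 × 10^6 m³.
Over A = 175 km², depth = V / A = 44.9 mm.

d ≈ 44.9 mm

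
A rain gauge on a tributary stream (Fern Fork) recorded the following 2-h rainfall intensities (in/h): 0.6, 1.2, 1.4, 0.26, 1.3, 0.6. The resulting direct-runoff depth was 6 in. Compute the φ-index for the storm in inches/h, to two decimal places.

φ ≈ 0.42 in/h

Only the 5 blocks with intensity above φ contribute runoff: 0.6, 1.2, 1.4, 1.3, 0.6 in/h.
Σ(I−φ)·Δt = d  ⇒  (0.6+1.2+1.4+1.3+0.6 − 5φ)·2 = 6
φ = (5.100 − 6/2) / 5 = 0.42 in/h.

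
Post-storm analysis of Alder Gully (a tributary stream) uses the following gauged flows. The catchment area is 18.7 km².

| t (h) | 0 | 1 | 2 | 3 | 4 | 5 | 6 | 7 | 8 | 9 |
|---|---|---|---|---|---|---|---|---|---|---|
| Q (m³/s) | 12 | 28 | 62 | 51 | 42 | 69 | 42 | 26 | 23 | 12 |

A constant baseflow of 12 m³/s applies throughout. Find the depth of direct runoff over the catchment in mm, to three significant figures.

d ≈ 47.6 mm

Direct runoff: 0.0, 16.0, 50.0, 39.0, 30.0, 57.0, 30.0, 14.0, 11.0, 0.0 m³/s; ΣQ_DR = 247.0 m³/s.
V = ΣQ_DR · Δt = 247.0 × 3600 s = 8.892 × 10^5 m³.
Over A = 18.7 km², depth = V / A = 47.6 mm.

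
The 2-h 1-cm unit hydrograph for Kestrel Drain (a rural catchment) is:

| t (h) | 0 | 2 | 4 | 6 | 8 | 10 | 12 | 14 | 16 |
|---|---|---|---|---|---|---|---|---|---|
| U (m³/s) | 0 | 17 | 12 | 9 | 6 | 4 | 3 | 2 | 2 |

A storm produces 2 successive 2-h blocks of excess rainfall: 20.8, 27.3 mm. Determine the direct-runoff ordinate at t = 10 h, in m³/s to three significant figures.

Q ≈ 24.7 m³/s

By discrete convolution, Q_j = Σ (P_i / 10 mm) · U_{j−i}.
At t = 10 h (j=5): Q = (20.8/10)·4 + (27.3/10)·6 = 24.7 m³/s.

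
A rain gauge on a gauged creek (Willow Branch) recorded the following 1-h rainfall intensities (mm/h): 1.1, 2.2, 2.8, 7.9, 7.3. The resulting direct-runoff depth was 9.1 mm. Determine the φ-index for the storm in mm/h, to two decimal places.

φ ≈ 3.05 mm/h

Only the 2 blocks with intensity above φ contribute runoff: 7.9, 7.3 mm/h.
Σ(I−φ)·Δt = d  ⇒  (7.9+7.3 − 2φ)·1 = 9.1
φ = (15.20 − 9.1/1) / 2 = 3.05 mm/h.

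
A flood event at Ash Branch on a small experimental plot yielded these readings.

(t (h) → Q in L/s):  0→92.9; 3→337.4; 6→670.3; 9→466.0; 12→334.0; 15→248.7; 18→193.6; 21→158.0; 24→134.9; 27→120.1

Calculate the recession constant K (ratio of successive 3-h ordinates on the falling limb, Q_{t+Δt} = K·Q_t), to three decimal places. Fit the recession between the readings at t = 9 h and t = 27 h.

K ≈ 0.798

Using the recession-limb readings at t = 9 h and t = 27 h: Q falls from 466.0 to 120.1 L/s over 6 intervals.
K = (Q₂/Q₁)^(1/6) = (120.1/466.0)^(1/6) = 0.798.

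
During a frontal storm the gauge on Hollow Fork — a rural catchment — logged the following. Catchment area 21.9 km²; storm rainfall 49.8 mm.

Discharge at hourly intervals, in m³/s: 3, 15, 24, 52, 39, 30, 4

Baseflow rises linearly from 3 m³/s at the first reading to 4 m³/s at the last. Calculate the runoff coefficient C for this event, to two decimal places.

ΣQ_DR = 142.5 m³/s; V = ΣQ_DR·Δt = 5.130 × 10^5 m³.
Runoff depth d = V / A = 23.42 mm.
C = d / P = 23.42 / 49.8 = 0.47.

C ≈ 0.47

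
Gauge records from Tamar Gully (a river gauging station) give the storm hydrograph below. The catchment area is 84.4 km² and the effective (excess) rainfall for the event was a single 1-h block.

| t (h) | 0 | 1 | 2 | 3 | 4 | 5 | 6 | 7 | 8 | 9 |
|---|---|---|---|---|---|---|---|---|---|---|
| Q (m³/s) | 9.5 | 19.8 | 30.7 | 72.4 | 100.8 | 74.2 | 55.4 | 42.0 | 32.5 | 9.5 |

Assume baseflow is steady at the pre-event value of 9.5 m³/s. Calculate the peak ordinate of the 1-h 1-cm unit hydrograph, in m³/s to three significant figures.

U_p ≈ 60.8 m³/s

Direct runoff: 0.0, 10.3, 21.2, 62.9, 91.3, 64.7, 45.9, 32.5, 23.0, 0.0 m³/s; ΣQ_DR = 351.8 m³/s, peak = 91.3 m³/s.
Runoff depth d = ΣQ_DR·Δt / A = 351.8 × 3600 / (84.4 km²) = 15.01 mm.
The 1-cm UH is the DRH scaled by (10 mm)/d, so U_p = 91.3 × 10/15.01 = 60.8 m³/s.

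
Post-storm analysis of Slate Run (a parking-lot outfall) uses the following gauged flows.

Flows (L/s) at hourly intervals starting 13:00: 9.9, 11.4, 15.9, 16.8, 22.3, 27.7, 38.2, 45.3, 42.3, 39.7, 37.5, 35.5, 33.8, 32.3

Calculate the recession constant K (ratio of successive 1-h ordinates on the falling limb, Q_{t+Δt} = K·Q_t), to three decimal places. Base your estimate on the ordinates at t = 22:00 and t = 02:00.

K ≈ 0.950

Using the recession-limb readings at t = 22:00 and t = 02:00: Q falls from 39.7 to 32.3 L/s over 4 intervals.
K = (Q₂/Q₁)^(1/4) = (32.3/39.7)^(1/4) = 0.950.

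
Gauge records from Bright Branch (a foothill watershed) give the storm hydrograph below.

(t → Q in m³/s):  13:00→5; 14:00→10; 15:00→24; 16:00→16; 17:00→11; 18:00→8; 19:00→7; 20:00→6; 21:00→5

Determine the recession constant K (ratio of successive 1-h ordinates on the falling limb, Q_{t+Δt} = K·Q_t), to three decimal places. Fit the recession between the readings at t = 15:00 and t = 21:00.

Using the recession-limb readings at t = 15:00 and t = 21:00: Q falls from 24 to 5 m³/s over 6 intervals.
K = (Q₂/Q₁)^(1/6) = (5/24)^(1/6) = 0.770.

K ≈ 0.770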